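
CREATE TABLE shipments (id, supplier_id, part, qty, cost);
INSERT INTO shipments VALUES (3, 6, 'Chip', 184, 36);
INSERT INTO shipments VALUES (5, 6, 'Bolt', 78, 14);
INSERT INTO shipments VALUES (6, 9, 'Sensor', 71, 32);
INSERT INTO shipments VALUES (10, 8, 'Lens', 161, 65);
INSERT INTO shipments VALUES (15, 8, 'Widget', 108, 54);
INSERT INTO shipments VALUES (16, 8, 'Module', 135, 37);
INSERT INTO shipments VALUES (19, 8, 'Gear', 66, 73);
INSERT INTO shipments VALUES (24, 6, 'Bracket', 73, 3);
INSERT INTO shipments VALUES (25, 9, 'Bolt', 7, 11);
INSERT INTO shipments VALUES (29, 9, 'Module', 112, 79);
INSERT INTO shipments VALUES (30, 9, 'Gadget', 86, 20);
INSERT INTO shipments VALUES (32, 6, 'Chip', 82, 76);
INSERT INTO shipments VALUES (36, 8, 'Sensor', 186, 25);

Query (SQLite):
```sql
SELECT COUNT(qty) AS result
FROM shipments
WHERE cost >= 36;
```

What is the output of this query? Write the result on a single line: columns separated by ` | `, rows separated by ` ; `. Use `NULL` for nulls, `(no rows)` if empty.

7

Rows where cost >= 36 → qty values: [184, 161, 108, 135, 66, 112, 82].
COUNT(qty) counts non-NULL values → 7.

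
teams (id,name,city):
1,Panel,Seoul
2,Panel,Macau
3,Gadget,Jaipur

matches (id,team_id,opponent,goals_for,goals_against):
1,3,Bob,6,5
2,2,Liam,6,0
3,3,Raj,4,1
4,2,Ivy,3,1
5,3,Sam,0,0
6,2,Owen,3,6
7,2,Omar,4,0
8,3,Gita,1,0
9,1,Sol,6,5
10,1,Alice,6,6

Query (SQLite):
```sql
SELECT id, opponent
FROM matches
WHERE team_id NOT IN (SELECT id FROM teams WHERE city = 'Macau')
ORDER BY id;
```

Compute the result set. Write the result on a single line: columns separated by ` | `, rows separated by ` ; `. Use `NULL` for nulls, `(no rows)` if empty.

1 | Bob ; 3 | Raj ; 5 | Sam ; 8 | Gita ; 9 | Sol ; 10 | Alice

Inner query: teams.id where city = 'Macau'.
Outer: keep matches rows whose team_id is not in that set.
Inner query → {2}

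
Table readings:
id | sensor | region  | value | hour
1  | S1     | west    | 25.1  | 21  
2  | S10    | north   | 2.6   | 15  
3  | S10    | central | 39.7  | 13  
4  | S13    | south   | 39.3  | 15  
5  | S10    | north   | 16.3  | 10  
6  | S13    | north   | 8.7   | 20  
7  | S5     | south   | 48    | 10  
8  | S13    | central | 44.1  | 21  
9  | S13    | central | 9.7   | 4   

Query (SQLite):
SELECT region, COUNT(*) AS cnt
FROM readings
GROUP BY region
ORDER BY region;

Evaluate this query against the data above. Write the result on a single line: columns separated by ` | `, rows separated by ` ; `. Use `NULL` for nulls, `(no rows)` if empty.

Partition readings by region; compute COUNT(*) within each group.
  central: ids {3, 8, 9} → COUNT(*)=3
  north: ids {2, 5, 6} → COUNT(*)=3
  south: ids {4, 7} → COUNT(*)=2
  west: ids {1} → COUNT(*)=1

central | 3 ; north | 3 ; south | 2 ; west | 1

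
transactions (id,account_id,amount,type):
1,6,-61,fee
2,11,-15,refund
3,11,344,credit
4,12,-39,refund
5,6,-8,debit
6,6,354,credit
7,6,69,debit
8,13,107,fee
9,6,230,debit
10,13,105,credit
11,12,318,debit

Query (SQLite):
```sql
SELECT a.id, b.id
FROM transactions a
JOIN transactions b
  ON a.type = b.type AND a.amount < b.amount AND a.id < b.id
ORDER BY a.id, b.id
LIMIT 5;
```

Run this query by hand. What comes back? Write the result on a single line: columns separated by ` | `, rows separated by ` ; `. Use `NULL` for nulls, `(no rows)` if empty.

Pairs (a,b) with same type, a.amount < b.amount, a.id < b.id.
type groups: credit:{3,6,10} debit:{5,7,9,11} fee:{1,8} refund:{2,4}
Ordered by (a.id, b.id); first 5.

1 | 8 ; 3 | 6 ; 5 | 7 ; 5 | 9 ; 5 | 11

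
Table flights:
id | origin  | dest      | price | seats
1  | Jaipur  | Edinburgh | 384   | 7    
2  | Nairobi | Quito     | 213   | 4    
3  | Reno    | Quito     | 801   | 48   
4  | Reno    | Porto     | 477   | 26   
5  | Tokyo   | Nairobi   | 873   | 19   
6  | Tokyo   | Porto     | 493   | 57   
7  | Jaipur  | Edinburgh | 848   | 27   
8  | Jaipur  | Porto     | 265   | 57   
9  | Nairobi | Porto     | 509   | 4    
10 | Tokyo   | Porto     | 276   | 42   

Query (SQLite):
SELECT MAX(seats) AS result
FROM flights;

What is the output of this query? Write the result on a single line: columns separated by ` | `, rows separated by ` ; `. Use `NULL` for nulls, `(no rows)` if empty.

57

All seats values: [7, 4, 48, 26, 19, 57, 27, 57, 4, 42].
MAX of non-NULL values = 57.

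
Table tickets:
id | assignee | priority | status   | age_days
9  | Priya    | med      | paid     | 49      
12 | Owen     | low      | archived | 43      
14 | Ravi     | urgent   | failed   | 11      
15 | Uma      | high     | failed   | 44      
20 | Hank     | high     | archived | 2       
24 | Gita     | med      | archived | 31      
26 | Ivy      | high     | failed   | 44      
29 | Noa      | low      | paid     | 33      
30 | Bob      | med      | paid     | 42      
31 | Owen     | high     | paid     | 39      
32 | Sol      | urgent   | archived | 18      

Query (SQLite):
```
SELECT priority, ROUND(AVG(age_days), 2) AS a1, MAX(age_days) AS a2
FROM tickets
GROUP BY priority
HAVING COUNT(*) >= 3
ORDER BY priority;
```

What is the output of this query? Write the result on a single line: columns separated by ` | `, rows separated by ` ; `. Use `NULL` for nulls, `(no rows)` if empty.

high | 32.25 | 44 ; med | 40.67 | 49

Group tickets by priority.
Per group compute: ROUND(AVG(age_days), 2), MAX(age_days).
HAVING: drop groups with fewer than 3 rows.
  high: ids {15, 20, 26, 31} → ROUND(AVG(age_days), 2)=32.25, MAX(age_days)=44
  low: ids {12, 29} → ROUND(AVG(age_days), 2)=38, MAX(age_days)=43
  med: ids {9, 24, 30} → ROUND(AVG(age_days), 2)=40.67, MAX(age_days)=49
  urgent: ids {14, 32} → ROUND(AVG(age_days), 2)=14.5, MAX(age_days)=18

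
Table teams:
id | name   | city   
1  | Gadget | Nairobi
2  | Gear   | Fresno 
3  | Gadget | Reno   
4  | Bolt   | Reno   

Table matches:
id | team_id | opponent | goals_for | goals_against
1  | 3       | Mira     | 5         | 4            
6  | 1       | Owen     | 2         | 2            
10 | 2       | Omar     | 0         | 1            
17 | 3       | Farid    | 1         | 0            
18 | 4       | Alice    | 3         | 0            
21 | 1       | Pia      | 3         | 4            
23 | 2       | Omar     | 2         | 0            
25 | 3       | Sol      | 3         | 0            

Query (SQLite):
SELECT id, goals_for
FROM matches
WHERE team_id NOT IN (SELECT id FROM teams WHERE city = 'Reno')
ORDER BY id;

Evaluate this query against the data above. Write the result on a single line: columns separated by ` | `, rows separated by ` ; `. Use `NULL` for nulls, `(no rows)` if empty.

Inner query: teams.id where city = 'Reno'.
Outer: keep matches rows whose team_id is not in that set.
Inner query → {3, 4}

6 | 2 ; 10 | 0 ; 21 | 3 ; 23 | 2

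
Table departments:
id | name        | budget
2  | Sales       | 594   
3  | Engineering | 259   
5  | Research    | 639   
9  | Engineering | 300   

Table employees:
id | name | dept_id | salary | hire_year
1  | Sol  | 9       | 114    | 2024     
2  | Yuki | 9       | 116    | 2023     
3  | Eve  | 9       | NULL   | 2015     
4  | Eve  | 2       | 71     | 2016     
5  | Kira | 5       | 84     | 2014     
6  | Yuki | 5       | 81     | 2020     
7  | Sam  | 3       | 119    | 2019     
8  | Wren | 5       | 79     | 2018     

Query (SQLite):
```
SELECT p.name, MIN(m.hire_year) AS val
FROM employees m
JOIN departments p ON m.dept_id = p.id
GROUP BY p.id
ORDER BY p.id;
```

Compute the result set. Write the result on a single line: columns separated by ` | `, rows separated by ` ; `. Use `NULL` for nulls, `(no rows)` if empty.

Sales | 2016 ; Engineering | 2019 ; Research | 2014 ; Engineering | 2015

Join each employees row to its departments via dept_id.
Group joined rows by departments.id; compute MIN(m.hire_year) per group.
  2: ids {4} → MIN(m.hire_year)=2016
  3: ids {7} → MIN(m.hire_year)=2019
  5: ids {5, 6, 8} → MIN(m.hire_year)=2014
  9: ids {1, 2, 3} → MIN(m.hire_year)=2015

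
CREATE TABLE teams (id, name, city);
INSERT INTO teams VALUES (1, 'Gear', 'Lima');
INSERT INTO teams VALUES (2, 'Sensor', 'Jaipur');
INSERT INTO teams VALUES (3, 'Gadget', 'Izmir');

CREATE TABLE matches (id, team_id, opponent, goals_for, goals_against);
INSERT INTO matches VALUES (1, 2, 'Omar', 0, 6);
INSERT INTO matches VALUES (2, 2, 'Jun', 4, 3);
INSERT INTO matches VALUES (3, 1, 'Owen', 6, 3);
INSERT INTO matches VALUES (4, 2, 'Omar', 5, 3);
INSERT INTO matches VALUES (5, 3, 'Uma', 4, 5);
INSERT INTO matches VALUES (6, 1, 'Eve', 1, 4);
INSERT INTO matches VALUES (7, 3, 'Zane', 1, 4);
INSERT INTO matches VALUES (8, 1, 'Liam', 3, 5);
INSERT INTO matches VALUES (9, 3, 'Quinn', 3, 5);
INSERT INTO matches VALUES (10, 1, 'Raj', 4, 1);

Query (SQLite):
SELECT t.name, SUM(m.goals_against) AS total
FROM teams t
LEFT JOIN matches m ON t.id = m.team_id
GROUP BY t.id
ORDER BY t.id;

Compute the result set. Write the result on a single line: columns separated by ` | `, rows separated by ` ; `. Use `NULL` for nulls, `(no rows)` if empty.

Gear | 13 ; Sensor | 12 ; Gadget | 14

LEFT JOIN keeps every teams row; unmatched ones get NULL for matches columns.
Group by teams.id and compute SUM(m.goals_against). SUM over an all-NULL group is NULL.
  1: ids {3, 6, 8, 10} → SUM(m.goals_against)=13
  2: ids {1, 2, 4} → SUM(m.goals_against)=12
  3: ids {5, 7, 9} → SUM(m.goals_against)=14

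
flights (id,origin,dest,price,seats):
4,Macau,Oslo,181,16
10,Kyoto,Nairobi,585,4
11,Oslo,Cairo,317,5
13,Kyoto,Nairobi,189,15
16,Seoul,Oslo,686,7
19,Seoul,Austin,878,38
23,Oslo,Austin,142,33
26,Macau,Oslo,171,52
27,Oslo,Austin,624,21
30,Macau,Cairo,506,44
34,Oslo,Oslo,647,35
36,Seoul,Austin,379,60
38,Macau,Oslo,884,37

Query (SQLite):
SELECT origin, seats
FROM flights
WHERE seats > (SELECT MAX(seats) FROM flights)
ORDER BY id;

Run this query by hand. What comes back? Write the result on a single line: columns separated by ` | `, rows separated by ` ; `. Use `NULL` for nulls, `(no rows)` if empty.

(no rows)

Scalar subquery: MAX(seats) over all flights rows = 60.
Keep rows where seats > that value.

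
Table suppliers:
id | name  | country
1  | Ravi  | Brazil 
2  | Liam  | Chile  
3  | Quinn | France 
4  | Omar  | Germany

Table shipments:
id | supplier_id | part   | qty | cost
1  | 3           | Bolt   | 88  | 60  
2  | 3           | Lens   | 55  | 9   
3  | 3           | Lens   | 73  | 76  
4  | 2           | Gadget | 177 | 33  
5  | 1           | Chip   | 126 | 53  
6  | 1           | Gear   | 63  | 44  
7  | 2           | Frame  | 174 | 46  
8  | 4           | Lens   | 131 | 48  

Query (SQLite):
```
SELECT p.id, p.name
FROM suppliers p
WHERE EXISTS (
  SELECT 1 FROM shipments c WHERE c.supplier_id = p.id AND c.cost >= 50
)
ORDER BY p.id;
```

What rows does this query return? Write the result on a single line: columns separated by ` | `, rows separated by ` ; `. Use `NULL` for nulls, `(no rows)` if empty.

1 | Ravi ; 3 | Quinn

For each suppliers row, check whether any shipments with matching supplier_id has cost >= 50.
Keep rows where that is true.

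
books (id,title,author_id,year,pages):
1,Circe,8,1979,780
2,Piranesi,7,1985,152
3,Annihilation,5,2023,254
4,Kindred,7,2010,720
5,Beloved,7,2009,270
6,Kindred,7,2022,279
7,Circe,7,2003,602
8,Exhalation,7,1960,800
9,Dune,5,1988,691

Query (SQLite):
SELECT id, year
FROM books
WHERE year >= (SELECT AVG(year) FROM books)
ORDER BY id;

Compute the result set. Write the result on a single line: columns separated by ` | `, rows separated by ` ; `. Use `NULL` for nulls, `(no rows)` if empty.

3 | 2023 ; 4 | 2010 ; 5 | 2009 ; 6 | 2022 ; 7 | 2003

Scalar subquery: AVG(year) over all books rows = 1997.666667 (≈; comparison uses full precision).
Keep rows where year >= that value.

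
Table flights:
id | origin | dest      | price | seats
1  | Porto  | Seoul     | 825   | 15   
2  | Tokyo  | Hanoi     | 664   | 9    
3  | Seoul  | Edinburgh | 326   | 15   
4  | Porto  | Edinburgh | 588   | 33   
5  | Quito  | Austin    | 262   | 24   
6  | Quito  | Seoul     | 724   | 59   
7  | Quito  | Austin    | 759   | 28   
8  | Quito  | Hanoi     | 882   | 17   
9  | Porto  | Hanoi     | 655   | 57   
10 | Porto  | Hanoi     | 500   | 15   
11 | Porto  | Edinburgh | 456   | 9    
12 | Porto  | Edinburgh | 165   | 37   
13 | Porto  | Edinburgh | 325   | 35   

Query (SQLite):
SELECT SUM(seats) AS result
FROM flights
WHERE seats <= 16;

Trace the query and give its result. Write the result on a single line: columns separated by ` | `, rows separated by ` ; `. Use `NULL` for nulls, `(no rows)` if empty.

63

Rows where seats <= 16 → seats values: [15, 9, 15, 15, 9].
SUM of non-NULL values = 63.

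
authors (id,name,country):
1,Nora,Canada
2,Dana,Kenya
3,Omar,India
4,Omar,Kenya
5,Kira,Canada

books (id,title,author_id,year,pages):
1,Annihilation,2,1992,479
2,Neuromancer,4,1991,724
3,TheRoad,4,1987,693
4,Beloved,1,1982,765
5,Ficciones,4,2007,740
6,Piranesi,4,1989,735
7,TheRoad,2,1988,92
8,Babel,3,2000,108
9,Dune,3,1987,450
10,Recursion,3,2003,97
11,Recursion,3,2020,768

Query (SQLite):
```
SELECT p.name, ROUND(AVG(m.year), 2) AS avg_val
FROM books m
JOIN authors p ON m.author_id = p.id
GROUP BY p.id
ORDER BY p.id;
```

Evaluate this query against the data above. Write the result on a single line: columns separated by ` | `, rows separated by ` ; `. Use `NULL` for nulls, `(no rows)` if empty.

Nora | 1982 ; Dana | 1990 ; Omar | 2002.5 ; Omar | 1993.5

Join each books row to its authors via author_id.
Group joined rows by authors.id; compute ROUND(AVG(m.year), 2) per group.
  1: ids {4} → ROUND(AVG(m.year), 2)=1982
  2: ids {1, 7} → ROUND(AVG(m.year), 2)=1990
  3: ids {8, 9, 10, 11} → ROUND(AVG(m.year), 2)=2002.5
  4: ids {2, 3, 5, 6} → ROUND(AVG(m.year), 2)=1993.5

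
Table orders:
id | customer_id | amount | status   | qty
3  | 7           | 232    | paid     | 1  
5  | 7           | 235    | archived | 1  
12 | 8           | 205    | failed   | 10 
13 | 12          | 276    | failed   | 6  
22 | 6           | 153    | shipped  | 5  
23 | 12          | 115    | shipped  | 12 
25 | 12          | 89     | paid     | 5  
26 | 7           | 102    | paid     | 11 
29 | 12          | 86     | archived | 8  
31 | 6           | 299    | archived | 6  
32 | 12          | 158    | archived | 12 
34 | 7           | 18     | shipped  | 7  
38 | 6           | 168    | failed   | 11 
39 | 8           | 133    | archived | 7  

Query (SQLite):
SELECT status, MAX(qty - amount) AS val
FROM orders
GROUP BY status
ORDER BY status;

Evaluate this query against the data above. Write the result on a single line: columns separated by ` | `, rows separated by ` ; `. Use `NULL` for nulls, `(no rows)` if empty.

archived | -78 ; failed | -157 ; paid | -84 ; shipped | -11

For each row compute qty - amount.
Group by status; take MAX of the expression per group.
  archived: ids {5, 29, 31, 32, 39} → MAX(qty - amount)=-78
  failed: ids {12, 13, 38} → MAX(qty - amount)=-157
  paid: ids {3, 25, 26} → MAX(qty - amount)=-84
  shipped: ids {22, 23, 34} → MAX(qty - amount)=-11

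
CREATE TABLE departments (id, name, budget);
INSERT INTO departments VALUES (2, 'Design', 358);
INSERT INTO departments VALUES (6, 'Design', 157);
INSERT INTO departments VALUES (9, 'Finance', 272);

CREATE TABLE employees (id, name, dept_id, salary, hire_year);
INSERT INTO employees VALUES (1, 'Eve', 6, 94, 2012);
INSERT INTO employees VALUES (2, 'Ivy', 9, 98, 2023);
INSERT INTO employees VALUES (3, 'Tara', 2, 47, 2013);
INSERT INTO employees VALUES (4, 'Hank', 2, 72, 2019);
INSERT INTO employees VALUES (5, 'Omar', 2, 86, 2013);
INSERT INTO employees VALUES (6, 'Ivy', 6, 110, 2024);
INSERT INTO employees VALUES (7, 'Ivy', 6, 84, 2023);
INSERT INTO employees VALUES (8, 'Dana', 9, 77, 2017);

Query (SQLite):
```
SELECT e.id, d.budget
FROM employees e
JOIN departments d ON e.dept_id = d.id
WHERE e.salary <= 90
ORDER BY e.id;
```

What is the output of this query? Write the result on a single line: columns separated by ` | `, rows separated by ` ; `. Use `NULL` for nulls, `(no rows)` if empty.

3 | 358 ; 4 | 358 ; 5 | 358 ; 7 | 157 ; 8 | 272

Each employees row matches the departments row where dept_id = departments.id.
Then keep rows with e.salary <= 90.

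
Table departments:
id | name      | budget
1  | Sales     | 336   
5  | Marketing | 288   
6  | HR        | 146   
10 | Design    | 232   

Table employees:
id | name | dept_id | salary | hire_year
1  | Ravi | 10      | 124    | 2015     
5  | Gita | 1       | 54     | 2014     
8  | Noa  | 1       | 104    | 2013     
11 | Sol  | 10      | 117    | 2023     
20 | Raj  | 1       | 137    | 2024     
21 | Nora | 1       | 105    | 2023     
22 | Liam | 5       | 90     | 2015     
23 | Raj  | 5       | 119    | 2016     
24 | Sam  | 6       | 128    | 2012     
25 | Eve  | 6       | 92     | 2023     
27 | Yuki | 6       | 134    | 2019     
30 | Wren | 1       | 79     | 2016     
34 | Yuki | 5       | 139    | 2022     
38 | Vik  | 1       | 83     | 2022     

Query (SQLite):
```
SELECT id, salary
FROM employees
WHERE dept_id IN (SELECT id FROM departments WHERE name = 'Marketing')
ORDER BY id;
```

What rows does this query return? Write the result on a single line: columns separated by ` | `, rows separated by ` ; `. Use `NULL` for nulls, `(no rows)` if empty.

Inner query: departments.id where name = 'Marketing'.
Outer: keep employees rows whose dept_id is in that set.
Inner query → {5}

22 | 90 ; 23 | 119 ; 34 | 139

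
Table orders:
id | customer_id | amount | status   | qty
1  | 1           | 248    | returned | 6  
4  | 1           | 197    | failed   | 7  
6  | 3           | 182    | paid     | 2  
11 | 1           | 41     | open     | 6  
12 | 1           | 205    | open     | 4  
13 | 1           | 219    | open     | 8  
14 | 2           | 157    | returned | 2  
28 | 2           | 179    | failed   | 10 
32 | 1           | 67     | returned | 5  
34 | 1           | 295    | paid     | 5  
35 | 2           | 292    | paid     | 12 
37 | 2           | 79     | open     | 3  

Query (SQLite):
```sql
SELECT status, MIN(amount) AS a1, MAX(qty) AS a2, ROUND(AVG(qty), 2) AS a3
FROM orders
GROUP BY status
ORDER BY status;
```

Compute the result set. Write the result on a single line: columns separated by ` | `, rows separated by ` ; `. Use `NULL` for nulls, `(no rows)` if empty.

Group orders by status.
Per group compute: MIN(amount), MAX(qty), ROUND(AVG(qty), 2).
  failed: ids {4, 28} → MIN(amount)=179, MAX(qty)=10, ROUND(AVG(qty), 2)=8.5
  open: ids {11, 12, 13, 37} → MIN(amount)=41, MAX(qty)=8, ROUND(AVG(qty), 2)=5.25
  paid: ids {6, 34, 35} → MIN(amount)=182, MAX(qty)=12, ROUND(AVG(qty), 2)=6.33
  returned: ids {1, 14, 32} → MIN(amount)=67, MAX(qty)=6, ROUND(AVG(qty), 2)=4.33

failed | 179 | 10 | 8.5 ; open | 41 | 8 | 5.25 ; paid | 182 | 12 | 6.33 ; returned | 67 | 6 | 4.33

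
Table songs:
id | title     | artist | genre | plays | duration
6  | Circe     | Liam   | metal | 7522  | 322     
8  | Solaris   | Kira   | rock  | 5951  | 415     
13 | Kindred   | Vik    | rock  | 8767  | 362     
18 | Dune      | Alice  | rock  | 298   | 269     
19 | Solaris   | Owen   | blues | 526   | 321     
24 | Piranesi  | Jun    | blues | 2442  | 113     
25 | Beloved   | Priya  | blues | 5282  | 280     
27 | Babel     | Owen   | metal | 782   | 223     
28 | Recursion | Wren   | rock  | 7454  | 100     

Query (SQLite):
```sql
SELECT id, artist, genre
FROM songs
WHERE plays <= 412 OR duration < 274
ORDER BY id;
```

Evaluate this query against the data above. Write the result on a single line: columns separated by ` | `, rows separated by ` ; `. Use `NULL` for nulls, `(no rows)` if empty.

18 | Alice | rock ; 24 | Jun | blues ; 27 | Owen | metal ; 28 | Wren | rock

plays <= 412: ids {18}
duration < 274: ids {18, 24, 27, 28}
Combine with OR.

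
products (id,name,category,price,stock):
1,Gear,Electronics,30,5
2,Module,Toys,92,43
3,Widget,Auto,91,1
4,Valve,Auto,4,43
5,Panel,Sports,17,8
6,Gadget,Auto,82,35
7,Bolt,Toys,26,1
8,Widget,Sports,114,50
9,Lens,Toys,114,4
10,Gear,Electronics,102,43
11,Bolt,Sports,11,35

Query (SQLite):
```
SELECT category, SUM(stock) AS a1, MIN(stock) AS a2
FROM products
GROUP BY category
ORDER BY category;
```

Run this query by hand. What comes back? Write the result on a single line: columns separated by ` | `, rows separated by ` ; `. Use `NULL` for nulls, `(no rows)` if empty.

Group products by category.
Per group compute: SUM(stock), MIN(stock).
  Auto: ids {3, 4, 6} → SUM(stock)=79, MIN(stock)=1
  Electronics: ids {1, 10} → SUM(stock)=48, MIN(stock)=5
  Sports: ids {5, 8, 11} → SUM(stock)=93, MIN(stock)=8
  Toys: ids {2, 7, 9} → SUM(stock)=48, MIN(stock)=1

Auto | 79 | 1 ; Electronics | 48 | 5 ; Sports | 93 | 8 ; Toys | 48 | 1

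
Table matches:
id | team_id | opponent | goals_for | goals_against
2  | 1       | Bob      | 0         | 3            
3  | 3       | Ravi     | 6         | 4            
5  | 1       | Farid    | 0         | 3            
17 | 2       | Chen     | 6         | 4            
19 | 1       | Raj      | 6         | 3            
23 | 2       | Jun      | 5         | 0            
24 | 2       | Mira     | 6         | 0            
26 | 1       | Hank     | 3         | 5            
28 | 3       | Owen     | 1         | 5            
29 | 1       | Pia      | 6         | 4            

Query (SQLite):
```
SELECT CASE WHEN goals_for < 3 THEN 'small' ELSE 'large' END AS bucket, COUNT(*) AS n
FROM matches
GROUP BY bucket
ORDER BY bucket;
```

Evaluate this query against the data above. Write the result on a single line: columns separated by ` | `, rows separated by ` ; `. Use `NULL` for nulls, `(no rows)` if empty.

large | 7 ; small | 3

Bucket rows by goals_for < 3 → 'small' else 'large'; count each bucket.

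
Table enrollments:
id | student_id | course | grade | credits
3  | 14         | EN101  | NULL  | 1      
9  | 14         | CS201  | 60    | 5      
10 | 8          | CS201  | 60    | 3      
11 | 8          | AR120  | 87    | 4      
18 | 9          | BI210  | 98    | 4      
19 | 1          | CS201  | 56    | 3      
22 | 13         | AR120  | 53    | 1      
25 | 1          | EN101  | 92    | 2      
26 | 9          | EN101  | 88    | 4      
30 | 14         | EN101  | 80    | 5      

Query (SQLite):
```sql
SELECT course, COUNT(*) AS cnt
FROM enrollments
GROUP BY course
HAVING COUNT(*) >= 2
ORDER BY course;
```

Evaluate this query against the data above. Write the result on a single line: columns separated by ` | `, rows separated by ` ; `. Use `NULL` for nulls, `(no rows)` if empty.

Partition enrollments by course; compute COUNT(*) within each group.
HAVING: keep groups with count ≥ 2.
  AR120: ids {11, 22} → COUNT(*)=2
  BI210: ids {18} → COUNT(*)=1
  CS201: ids {9, 10, 19} → COUNT(*)=3
  EN101: ids {3, 25, 26, 30} → COUNT(*)=4

AR120 | 2 ; CS201 | 3 ; EN101 | 4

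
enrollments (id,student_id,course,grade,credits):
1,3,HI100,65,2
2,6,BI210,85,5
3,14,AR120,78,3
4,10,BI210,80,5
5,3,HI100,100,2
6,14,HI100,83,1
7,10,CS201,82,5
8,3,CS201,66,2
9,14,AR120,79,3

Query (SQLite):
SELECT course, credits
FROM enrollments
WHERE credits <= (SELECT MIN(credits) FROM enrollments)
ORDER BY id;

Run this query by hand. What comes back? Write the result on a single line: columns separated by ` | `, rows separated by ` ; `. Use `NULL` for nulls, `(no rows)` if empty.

HI100 | 1

Scalar subquery: MIN(credits) over all enrollments rows = 1.
Keep rows where credits <= that value.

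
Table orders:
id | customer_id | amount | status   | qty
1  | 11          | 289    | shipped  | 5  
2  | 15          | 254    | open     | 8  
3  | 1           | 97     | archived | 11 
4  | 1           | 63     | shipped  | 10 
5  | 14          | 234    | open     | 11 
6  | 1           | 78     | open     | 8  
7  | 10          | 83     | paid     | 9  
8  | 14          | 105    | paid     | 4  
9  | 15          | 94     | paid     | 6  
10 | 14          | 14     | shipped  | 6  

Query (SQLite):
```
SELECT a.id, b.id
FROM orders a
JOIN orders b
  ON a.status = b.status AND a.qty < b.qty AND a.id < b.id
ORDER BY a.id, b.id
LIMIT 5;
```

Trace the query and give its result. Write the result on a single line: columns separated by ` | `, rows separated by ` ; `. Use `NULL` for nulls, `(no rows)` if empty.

1 | 4 ; 1 | 10 ; 2 | 5 ; 8 | 9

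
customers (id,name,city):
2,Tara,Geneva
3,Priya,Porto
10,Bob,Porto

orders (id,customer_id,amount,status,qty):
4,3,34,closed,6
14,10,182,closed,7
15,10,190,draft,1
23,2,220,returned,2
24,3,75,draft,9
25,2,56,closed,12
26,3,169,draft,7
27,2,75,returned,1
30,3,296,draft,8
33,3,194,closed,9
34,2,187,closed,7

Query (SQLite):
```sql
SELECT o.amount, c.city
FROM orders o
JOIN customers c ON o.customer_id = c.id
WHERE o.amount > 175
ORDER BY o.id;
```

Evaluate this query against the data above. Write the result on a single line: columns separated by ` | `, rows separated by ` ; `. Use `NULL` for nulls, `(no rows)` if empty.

Each orders row matches the customers row where customer_id = customers.id.
Then keep rows with o.amount > 175.

182 | Porto ; 190 | Porto ; 220 | Geneva ; 296 | Porto ; 194 | Porto ; 187 | Geneva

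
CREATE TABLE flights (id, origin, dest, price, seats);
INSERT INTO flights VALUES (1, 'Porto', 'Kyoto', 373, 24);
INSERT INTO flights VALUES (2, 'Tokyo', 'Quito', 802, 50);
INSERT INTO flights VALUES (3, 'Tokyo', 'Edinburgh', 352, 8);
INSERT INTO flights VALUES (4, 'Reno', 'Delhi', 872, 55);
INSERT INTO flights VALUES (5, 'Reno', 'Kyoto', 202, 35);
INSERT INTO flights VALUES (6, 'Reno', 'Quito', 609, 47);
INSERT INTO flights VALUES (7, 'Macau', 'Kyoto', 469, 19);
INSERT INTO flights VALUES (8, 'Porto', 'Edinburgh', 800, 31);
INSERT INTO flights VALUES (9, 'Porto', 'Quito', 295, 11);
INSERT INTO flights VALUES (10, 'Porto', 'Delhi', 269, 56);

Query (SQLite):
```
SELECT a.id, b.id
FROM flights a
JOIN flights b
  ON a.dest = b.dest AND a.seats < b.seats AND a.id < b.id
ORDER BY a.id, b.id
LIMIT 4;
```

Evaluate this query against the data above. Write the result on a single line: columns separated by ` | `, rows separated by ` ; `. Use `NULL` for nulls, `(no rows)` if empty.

Pairs (a,b) with same dest, a.seats < b.seats, a.id < b.id.
dest groups: Delhi:{4,10} Edinburgh:{3,8} Kyoto:{1,5,7} Quito:{2,6,9}
Ordered by (a.id, b.id); first 4.

1 | 5 ; 3 | 8 ; 4 | 10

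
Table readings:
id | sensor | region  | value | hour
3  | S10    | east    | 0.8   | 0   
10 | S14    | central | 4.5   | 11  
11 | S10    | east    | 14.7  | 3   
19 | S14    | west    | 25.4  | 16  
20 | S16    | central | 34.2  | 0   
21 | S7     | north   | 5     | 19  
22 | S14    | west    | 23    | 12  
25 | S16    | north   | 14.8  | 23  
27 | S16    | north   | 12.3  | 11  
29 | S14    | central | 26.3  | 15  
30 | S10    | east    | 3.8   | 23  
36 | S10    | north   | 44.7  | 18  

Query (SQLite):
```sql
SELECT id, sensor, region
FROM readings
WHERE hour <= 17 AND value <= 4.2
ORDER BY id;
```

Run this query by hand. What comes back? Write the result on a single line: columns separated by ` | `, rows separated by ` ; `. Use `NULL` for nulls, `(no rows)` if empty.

hour <= 17: ids {3, 10, 11, 19, 20, 22, 27, 29}
value <= 4.2: ids {3, 30}
Combine with AND.

3 | S10 | east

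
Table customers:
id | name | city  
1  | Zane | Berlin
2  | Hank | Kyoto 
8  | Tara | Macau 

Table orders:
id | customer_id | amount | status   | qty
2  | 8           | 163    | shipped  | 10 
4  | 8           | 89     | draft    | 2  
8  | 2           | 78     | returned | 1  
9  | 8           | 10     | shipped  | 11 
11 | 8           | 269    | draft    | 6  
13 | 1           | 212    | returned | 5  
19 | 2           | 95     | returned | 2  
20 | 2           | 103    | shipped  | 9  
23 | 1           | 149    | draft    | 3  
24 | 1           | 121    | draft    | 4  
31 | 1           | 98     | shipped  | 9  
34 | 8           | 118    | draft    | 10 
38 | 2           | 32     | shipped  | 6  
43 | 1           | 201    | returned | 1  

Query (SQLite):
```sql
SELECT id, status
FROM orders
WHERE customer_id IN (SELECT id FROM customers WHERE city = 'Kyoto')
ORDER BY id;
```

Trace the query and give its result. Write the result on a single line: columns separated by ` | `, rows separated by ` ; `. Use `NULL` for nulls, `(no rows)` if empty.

8 | returned ; 19 | returned ; 20 | shipped ; 38 | shipped

Inner query: customers.id where city = 'Kyoto'.
Outer: keep orders rows whose customer_id is in that set.
Inner query → {2}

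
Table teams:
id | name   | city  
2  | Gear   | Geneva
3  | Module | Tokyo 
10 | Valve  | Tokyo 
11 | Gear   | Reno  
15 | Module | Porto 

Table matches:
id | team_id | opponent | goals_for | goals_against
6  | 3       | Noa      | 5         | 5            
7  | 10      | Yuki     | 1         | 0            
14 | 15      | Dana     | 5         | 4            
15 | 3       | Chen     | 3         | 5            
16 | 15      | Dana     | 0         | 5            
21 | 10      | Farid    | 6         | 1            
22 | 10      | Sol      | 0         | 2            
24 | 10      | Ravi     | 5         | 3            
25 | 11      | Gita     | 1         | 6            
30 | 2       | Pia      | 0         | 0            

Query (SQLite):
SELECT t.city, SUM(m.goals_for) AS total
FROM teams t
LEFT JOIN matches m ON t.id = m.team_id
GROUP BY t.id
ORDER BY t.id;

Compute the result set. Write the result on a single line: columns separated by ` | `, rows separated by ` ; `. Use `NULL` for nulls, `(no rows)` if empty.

Geneva | 0 ; Tokyo | 8 ; Tokyo | 12 ; Reno | 1 ; Porto | 5

LEFT JOIN keeps every teams row; unmatched ones get NULL for matches columns.
Group by teams.id and compute SUM(m.goals_for). SUM over an all-NULL group is NULL.
  2: ids {30} → SUM(m.goals_for)=0
  3: ids {6, 15} → SUM(m.goals_for)=8
  10: ids {7, 21, 22, 24} → SUM(m.goals_for)=12
  11: ids {25} → SUM(m.goals_for)=1
  15: ids {14, 16} → SUM(m.goals_for)=5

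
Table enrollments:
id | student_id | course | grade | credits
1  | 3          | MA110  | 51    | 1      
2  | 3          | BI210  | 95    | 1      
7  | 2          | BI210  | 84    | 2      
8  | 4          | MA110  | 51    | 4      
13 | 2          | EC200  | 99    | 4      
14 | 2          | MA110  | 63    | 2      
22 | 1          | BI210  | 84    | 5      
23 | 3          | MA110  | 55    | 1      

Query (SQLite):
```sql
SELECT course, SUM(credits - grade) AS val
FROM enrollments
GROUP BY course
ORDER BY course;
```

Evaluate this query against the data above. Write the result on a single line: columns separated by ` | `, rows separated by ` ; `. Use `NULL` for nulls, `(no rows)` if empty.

BI210 | -255 ; EC200 | -95 ; MA110 | -212

For each row compute credits - grade.
Group by course; take SUM of the expression per group.
  BI210: ids {2, 7, 22} → SUM(credits - grade)=-255
  EC200: ids {13} → SUM(credits - grade)=-95
  MA110: ids {1, 8, 14, 23} → SUM(credits - grade)=-212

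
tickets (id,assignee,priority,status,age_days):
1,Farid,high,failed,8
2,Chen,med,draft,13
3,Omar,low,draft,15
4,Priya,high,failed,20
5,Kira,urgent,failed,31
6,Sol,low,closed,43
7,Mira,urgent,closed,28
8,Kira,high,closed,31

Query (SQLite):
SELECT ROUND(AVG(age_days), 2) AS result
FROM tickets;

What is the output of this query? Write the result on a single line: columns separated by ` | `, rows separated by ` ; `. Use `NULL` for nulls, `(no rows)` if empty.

All age_days values: [8, 13, 15, 20, 31, 43, 28, 31].
AVG = 189 / 8 (rounded to 2 dp).

23.63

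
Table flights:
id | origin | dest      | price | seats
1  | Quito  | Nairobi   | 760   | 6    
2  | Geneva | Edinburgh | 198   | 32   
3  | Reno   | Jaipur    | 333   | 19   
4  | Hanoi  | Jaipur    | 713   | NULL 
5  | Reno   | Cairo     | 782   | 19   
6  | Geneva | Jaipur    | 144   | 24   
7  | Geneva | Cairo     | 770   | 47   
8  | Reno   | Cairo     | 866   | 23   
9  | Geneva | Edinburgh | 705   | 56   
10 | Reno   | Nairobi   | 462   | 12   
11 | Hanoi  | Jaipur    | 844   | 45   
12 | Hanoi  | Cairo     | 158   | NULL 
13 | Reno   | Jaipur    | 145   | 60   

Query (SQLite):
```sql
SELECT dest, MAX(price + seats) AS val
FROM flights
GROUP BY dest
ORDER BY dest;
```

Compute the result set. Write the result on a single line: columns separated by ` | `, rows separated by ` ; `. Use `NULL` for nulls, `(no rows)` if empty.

Cairo | 889 ; Edinburgh | 761 ; Jaipur | 889 ; Nairobi | 766

For each row compute price + seats.
Group by dest; take MAX of the expression per group.
  Cairo: ids {5, 7, 8, 12} → MAX(price + seats)=889
  Edinburgh: ids {2, 9} → MAX(price + seats)=761
  Jaipur: ids {3, 4, 6, 11, 13} → MAX(price + seats)=889
  Nairobi: ids {1, 10} → MAX(price + seats)=766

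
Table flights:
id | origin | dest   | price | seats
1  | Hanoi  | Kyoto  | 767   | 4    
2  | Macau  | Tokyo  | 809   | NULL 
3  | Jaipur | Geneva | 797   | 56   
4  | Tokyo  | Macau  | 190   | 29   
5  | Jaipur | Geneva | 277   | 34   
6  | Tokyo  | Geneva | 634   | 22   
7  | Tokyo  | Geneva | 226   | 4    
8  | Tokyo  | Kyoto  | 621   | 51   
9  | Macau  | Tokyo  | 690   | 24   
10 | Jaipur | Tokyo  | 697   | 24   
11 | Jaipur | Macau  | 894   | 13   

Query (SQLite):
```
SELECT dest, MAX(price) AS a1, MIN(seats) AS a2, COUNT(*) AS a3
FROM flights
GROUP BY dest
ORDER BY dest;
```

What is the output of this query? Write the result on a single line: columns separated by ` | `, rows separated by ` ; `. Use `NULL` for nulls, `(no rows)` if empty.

Group flights by dest.
Per group compute: MAX(price), MIN(seats), COUNT(*).
  Geneva: ids {3, 5, 6, 7} → MAX(price)=797, MIN(seats)=4, COUNT(*)=4
  Kyoto: ids {1, 8} → MAX(price)=767, MIN(seats)=4, COUNT(*)=2
  Macau: ids {4, 11} → MAX(price)=894, MIN(seats)=13, COUNT(*)=2
  Tokyo: ids {2, 9, 10} → MAX(price)=809, MIN(seats)=24, COUNT(*)=3

Geneva | 797 | 4 | 4 ; Kyoto | 767 | 4 | 2 ; Macau | 894 | 13 | 2 ; Tokyo | 809 | 24 | 3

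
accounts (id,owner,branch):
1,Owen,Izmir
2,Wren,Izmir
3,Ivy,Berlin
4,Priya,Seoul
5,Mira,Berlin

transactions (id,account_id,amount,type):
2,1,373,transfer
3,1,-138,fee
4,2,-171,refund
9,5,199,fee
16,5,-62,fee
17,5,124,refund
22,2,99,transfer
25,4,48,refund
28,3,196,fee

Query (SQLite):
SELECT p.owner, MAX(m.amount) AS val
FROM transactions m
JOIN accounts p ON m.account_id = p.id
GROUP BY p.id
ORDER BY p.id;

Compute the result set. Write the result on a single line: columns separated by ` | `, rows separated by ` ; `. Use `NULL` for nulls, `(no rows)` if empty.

Owen | 373 ; Wren | 99 ; Ivy | 196 ; Priya | 48 ; Mira | 199

Join each transactions row to its accounts via account_id.
Group joined rows by accounts.id; compute MAX(m.amount) per group.
  1: ids {2, 3} → MAX(m.amount)=373
  2: ids {4, 22} → MAX(m.amount)=99
  3: ids {28} → MAX(m.amount)=196
  4: ids {25} → MAX(m.amount)=48
  5: ids {9, 16, 17} → MAX(m.amount)=199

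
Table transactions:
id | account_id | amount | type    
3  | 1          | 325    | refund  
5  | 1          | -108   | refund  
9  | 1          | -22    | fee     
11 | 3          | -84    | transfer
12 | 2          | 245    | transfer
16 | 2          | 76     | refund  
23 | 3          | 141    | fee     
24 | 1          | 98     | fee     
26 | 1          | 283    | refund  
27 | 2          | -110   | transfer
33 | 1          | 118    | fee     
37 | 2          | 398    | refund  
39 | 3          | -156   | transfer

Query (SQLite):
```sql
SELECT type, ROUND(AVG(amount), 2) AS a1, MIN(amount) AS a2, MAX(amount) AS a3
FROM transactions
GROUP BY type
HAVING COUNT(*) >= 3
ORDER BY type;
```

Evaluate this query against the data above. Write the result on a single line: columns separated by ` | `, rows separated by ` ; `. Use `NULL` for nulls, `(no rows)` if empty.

fee | 83.75 | -22 | 141 ; refund | 194.8 | -108 | 398 ; transfer | -26.25 | -156 | 245

Group transactions by type.
Per group compute: ROUND(AVG(amount), 2), MIN(amount), MAX(amount).
HAVING: drop groups with fewer than 3 rows.
  fee: ids {9, 23, 24, 33} → ROUND(AVG(amount), 2)=83.75, MIN(amount)=-22, MAX(amount)=141
  refund: ids {3, 5, 16, 26, 37} → ROUND(AVG(amount), 2)=194.8, MIN(amount)=-108, MAX(amount)=398
  transfer: ids {11, 12, 27, 39} → ROUND(AVG(amount), 2)=-26.25, MIN(amount)=-156, MAX(amount)=245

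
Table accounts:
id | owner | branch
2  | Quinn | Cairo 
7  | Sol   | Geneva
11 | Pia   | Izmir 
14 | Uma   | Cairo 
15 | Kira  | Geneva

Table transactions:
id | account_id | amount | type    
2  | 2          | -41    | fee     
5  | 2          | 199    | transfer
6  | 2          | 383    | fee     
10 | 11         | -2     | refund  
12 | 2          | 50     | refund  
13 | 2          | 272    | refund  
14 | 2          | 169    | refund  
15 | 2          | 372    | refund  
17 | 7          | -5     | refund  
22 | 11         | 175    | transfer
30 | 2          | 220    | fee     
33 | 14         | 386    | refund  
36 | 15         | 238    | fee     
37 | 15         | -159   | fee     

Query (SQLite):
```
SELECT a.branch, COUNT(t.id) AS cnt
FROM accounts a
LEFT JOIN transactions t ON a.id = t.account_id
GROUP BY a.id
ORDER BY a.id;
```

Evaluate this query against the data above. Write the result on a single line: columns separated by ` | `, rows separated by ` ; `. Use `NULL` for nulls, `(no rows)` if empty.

Cairo | 8 ; Geneva | 1 ; Izmir | 2 ; Cairo | 1 ; Geneva | 2

LEFT JOIN keeps every accounts row; unmatched ones get NULL for transactions columns.
Group by accounts.id and compute COUNT(t.id). COUNT(col) of an all-NULL group is 0.
  2: ids {2, 5, 6, 12, 13, 14, 15, 30} → COUNT(t.id)=8
  7: ids {17} → COUNT(t.id)=1
  11: ids {10, 22} → COUNT(t.id)=2
  14: ids {33} → COUNT(t.id)=1
  15: ids {36, 37} → COUNT(t.id)=2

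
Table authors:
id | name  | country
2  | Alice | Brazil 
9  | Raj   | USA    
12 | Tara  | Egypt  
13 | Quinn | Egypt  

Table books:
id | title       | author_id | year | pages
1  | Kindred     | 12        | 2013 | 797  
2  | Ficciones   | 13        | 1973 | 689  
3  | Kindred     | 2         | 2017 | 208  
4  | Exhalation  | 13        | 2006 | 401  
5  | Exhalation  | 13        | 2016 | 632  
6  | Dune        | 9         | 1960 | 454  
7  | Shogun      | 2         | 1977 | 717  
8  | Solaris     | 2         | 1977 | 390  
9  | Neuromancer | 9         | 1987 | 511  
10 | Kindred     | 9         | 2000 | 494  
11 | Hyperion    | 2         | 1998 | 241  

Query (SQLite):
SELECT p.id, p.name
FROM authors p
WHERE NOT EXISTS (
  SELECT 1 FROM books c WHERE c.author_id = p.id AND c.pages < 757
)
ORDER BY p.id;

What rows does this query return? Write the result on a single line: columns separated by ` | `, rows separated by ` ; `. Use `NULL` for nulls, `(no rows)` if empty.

For each authors row, check whether any books with matching author_id has pages < 757.
Keep rows where that is false.

12 | Tara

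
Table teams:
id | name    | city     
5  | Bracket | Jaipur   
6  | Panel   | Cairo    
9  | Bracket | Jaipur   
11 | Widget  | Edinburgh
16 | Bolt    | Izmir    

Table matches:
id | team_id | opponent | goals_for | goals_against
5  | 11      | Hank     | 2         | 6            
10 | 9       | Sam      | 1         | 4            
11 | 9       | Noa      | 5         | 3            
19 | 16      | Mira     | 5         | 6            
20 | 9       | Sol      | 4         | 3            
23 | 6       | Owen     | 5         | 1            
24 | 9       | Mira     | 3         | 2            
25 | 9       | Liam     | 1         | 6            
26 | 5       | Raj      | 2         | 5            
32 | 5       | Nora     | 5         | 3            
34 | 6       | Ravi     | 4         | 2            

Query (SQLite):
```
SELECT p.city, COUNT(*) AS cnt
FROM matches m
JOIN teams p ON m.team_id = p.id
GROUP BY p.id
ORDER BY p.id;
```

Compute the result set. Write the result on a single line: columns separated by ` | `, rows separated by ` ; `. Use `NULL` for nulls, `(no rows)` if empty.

Jaipur | 2 ; Cairo | 2 ; Jaipur | 5 ; Edinburgh | 1 ; Izmir | 1

Join each matches row to its teams via team_id.
Group joined rows by teams.id; compute COUNT(*) per group.
  5: ids {26, 32} → COUNT(*)=2
  6: ids {23, 34} → COUNT(*)=2
  9: ids {10, 11, 20, 24, 25} → COUNT(*)=5
  11: ids {5} → COUNT(*)=1
  16: ids {19} → COUNT(*)=1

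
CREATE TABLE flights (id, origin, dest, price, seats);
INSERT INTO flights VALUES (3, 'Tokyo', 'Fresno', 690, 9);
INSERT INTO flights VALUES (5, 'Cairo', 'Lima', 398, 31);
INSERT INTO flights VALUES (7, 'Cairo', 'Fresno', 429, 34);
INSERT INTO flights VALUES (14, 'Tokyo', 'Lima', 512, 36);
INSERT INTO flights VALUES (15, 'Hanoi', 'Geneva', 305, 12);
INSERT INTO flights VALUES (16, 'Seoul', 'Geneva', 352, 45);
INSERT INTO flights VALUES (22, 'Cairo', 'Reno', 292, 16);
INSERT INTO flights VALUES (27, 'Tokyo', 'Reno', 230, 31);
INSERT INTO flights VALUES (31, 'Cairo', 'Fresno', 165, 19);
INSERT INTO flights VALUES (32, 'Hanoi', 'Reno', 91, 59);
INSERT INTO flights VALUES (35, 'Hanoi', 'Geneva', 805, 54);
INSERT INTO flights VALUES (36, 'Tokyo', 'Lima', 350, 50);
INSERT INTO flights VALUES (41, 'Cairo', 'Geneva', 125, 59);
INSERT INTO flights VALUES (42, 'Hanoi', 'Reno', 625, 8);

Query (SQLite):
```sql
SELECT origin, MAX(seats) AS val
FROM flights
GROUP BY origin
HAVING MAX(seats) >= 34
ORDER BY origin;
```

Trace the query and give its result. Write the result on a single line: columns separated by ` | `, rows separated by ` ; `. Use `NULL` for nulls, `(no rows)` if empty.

Cairo | 59 ; Hanoi | 59 ; Seoul | 45 ; Tokyo | 50

Partition flights by origin; compute MAX(seats) within each group.
HAVING: keep groups where MAX(seats) >= 34.
  Cairo: ids {5, 7, 22, 31, 41} → MAX(seats)=59
  Hanoi: ids {15, 32, 35, 42} → MAX(seats)=59
  Seoul: ids {16} → MAX(seats)=45
  Tokyo: ids {3, 14, 27, 36} → MAX(seats)=50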